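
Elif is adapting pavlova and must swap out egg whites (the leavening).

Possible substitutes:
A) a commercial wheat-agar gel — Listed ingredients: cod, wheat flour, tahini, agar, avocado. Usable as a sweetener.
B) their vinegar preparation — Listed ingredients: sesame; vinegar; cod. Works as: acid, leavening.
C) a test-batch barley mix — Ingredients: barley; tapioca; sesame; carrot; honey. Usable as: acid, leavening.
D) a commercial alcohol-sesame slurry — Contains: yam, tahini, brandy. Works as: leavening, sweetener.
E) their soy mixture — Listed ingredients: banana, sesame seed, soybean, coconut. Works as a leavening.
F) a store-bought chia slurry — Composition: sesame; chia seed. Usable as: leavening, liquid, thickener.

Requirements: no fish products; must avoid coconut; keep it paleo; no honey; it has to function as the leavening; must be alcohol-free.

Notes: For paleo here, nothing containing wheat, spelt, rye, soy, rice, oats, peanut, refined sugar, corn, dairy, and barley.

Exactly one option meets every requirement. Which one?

F

A: not usable as a leavening; has wheat flour, so not paleo (and 1 more) — no
B: has cod, so not fish-free — no
C: has barley, so not paleo; has honey, so not honey-free — reject
D: has brandy, so not alcohol-free — reject
E: has soybean, so not paleo; has coconut, so not coconut-free — reject
F: every rule checks out — OK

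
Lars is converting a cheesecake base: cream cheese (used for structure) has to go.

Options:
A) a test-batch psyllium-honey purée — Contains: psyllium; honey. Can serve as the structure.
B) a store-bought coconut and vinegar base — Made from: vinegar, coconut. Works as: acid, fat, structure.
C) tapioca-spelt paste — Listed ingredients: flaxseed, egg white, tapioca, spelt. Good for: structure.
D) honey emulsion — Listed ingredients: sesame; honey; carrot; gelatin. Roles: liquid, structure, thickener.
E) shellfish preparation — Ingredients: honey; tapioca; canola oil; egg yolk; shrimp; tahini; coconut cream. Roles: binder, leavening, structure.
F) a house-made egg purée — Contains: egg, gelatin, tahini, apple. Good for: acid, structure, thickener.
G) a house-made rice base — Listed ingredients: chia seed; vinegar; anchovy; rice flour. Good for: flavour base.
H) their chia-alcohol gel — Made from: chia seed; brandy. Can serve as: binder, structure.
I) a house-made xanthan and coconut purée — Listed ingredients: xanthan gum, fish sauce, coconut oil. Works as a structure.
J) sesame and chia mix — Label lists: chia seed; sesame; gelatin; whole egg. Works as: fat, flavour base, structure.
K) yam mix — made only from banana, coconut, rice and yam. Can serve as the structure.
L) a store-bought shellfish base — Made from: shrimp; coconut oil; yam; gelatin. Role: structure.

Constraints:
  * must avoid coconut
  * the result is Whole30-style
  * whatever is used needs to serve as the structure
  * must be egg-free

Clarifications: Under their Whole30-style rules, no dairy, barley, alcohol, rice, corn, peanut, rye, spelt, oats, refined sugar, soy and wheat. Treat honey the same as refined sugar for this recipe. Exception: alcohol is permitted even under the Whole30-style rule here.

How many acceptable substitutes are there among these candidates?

1

A: has honey, so not Whole30-style — no
B: has coconut, so not coconut-free — out
C: has spelt, so not Whole30-style; has egg white, so not egg-free — reject
D: has honey, so not Whole30-style — out
E: has honey, so not Whole30-style; has coconut cream, so not coconut-free (and 1 more) — out
F: has egg, so not egg-free — no
G: not usable as a structure; has rice flour, so not Whole30-style — out
H: alcohol is permitted under the Whole30-style carve-out; nothing else excluded — valid
I: has coconut oil, so not coconut-free — no
J: has whole egg, so not egg-free — reject
K: has rice, so not Whole30-style; has coconut, so not coconut-free — out
L: has coconut oil, so not coconut-free — out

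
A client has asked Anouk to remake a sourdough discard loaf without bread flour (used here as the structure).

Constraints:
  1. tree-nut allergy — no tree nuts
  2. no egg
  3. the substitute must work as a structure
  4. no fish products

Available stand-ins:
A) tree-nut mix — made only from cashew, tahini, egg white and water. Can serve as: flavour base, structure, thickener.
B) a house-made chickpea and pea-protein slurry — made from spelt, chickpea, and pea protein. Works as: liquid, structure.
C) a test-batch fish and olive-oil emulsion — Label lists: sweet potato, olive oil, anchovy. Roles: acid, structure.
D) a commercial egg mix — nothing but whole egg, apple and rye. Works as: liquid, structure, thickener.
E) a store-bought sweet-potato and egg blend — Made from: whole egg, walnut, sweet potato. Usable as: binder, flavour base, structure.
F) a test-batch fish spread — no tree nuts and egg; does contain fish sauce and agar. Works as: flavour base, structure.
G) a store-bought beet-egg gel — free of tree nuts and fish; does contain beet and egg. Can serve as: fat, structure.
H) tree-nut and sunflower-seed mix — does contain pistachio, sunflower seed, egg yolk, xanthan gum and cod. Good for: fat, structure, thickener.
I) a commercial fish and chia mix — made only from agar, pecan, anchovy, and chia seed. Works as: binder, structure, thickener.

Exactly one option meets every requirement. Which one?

B

A: has cashew, so not tree-nut-free; has egg white, so not egg-free — no
B: every rule checks out — OK
C: has anchovy, so not fish-free — no
D: has whole egg, so not egg-free — reject
E: has walnut, so not tree-nut-free; has whole egg, so not egg-free — reject
F: has fish sauce, so not fish-free — no
G: has egg, so not egg-free — reject
H: has pistachio, so not tree-nut-free; has cod, so not fish-free (and 1 more) — out
I: has pecan, so not tree-nut-free; has anchovy, so not fish-free — reject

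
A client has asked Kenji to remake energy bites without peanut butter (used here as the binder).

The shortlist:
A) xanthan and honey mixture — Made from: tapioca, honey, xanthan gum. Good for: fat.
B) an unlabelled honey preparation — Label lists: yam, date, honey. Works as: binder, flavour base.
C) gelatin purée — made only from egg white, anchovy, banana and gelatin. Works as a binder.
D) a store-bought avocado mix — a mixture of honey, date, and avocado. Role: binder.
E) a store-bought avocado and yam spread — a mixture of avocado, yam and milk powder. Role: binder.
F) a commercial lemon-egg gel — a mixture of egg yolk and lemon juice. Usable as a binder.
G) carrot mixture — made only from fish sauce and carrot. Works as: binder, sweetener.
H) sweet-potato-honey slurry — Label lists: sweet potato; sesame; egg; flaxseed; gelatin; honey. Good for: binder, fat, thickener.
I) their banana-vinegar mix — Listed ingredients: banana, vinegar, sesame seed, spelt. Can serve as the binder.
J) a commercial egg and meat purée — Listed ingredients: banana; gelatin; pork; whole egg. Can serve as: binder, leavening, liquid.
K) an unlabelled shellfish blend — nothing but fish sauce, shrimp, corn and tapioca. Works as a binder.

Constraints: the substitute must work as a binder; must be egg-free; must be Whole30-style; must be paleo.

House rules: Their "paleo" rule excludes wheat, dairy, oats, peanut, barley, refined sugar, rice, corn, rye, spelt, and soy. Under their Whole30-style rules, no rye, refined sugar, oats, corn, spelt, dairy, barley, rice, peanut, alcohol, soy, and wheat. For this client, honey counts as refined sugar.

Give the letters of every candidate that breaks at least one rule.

A, B, C, D, E, F, H, I, J, K

A: not usable as a binder; has honey, so not paleo (and 1 more) — no
B: has honey, so not paleo; has honey, so not Whole30-style — no
C: has egg white, so not egg-free — out
D: has honey, so not paleo; has honey, so not Whole30-style — reject
E: has milk powder, so not paleo; has milk powder, so not Whole30-style — no
F: has egg yolk, so not egg-free — reject
G: works as a binder, Whole30-style, no egg — keep
H: has honey, so not paleo; has honey, so not Whole30-style (and 1 more) — out
I: has spelt, so not paleo; has spelt, so not Whole30-style — no
J: has whole egg, so not egg-free — no
K: has corn, so not paleo; has corn, so not Whole30-style — out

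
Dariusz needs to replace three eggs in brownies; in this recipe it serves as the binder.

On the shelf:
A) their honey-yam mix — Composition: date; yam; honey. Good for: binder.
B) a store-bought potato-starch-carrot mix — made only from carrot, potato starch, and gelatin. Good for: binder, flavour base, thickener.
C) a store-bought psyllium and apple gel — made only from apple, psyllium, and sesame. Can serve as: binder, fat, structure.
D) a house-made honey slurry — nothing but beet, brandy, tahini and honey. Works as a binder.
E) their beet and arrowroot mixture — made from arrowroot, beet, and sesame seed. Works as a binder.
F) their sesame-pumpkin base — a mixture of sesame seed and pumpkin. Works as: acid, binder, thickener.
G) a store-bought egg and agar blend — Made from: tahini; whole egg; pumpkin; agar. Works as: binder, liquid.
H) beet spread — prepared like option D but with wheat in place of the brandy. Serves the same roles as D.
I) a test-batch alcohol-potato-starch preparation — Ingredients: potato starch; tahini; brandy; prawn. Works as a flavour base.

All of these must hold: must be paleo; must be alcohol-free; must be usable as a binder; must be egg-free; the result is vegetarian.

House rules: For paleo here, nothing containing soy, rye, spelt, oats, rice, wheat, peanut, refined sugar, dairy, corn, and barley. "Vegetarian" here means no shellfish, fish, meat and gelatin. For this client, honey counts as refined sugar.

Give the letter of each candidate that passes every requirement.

C, E, F

A: has honey, so not paleo — reject
B: has gelatin, so not vegetarian — no
C: works as a binder, paleo, vegetarian — keep
D: has honey, so not paleo; has brandy, so not alcohol-free — reject
E: only sesame seed, arrowroot, and beet; none excluded — OK
F: no alcohol, vegetarian — keep
G: has whole egg, so not egg-free — no
H: has honey, so not paleo — reject
I: not usable as a binder; has prawn, so not vegetarian (and 1 more) — no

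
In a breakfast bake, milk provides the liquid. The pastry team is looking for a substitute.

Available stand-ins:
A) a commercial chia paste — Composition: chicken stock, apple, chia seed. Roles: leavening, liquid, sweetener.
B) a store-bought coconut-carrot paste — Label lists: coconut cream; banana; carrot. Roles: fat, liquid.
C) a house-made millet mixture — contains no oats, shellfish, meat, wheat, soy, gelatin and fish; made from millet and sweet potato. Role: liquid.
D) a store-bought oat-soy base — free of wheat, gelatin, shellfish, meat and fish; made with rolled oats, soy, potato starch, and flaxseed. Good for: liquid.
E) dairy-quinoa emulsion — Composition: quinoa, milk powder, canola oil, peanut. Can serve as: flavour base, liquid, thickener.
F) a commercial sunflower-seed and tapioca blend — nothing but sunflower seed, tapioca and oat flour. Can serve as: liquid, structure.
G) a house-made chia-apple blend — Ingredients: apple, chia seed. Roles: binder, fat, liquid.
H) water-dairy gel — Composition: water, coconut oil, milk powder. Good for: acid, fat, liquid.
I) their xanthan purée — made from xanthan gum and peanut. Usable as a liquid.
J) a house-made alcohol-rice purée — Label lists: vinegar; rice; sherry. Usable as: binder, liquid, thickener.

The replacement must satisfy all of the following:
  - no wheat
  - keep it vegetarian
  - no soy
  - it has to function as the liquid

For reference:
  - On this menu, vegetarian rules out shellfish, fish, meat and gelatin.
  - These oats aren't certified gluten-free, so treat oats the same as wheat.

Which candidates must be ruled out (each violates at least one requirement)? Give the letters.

A, D, F

A: has chicken stock, so not vegetarian — no
B: all constraints satisfied — OK
C: works as a liquid, no soy, wheat-free — keep
D: has soy, so not soy-free; has rolled oats, so not wheat-free — out
E: every rule checks out — keep
F: has oat flour, so not wheat-free — no
G: no soy, vegetarian — OK
H: only coconut oil, milk powder and water; none excluded — keep
I: only peanut and xanthan gum; none excluded — keep
J: only sherry, rice, and vinegar; none excluded — valid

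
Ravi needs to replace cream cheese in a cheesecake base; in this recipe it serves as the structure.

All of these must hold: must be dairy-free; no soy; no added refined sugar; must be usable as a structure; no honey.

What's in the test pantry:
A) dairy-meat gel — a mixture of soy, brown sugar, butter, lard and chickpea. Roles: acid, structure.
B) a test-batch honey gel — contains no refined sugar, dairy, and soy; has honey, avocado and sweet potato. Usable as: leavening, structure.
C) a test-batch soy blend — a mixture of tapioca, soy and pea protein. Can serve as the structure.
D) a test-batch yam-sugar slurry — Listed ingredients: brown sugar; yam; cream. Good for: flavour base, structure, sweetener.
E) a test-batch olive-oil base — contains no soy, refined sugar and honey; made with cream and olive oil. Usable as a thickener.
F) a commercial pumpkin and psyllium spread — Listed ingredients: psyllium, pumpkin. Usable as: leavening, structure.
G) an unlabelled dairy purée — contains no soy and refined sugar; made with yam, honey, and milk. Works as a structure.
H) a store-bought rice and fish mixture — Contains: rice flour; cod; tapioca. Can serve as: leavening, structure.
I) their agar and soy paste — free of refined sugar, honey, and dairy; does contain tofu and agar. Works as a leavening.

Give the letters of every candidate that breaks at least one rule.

A, B, C, D, E, G, I

A: has butter, so not dairy-free; has soy, so not soy-free (and 1 more) — no
B: has honey, so not honey-free — reject
C: has soy, so not soy-free — no
D: has cream, so not dairy-free; has brown sugar, so not no-added-sugar — no
E: not usable as a structure; has cream, so not dairy-free — no
F: only psyllium and pumpkin; none excluded — valid
G: has milk, so not dairy-free; has honey, so not honey-free — reject
H: works as a structure, no dairy, no honey — valid
I: not usable as a structure; has tofu, so not soy-free — reject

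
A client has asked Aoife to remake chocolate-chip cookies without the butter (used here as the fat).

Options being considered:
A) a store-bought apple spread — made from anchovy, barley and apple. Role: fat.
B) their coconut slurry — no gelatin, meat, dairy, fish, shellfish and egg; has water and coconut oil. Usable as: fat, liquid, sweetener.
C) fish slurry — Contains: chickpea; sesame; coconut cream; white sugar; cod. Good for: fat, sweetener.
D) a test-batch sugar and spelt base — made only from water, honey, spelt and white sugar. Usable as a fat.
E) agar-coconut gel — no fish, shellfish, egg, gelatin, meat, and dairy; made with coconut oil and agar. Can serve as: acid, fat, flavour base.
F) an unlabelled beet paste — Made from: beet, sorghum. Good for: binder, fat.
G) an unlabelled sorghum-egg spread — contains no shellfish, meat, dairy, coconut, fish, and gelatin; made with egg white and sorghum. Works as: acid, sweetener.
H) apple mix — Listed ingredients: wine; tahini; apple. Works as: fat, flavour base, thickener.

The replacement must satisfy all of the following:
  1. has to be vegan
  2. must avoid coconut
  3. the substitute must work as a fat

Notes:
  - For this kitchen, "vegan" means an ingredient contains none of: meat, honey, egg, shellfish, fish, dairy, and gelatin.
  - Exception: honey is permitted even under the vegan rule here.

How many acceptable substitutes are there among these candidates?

A: has anchovy, so not vegan — out
B: has coconut oil, so not coconut-free — no
C: has cod, so not vegan; has coconut cream, so not coconut-free — no
D: honey is permitted under the vegan carve-out; nothing else excluded — keep
E: has coconut oil, so not coconut-free — reject
F: works as a fat, no coconut, vegan — valid
G: not usable as a fat; has egg white, so not vegan — out
H: works as a fat, vegan, no coconut — OK

3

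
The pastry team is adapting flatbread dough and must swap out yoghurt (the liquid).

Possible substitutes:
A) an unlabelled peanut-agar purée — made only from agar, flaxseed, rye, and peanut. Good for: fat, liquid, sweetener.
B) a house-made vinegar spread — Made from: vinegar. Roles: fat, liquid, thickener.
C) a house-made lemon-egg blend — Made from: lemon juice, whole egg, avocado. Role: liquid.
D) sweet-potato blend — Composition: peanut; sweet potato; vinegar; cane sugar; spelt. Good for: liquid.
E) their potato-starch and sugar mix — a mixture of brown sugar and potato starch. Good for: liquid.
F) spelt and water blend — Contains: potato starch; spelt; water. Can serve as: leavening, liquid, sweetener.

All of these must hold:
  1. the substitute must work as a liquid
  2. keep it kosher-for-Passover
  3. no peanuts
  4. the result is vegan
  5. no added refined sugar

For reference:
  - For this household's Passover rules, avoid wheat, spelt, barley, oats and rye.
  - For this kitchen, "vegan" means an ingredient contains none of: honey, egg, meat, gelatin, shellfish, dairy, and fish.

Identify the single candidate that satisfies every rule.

A: has rye, so not kosher-for-Passover; has peanut, so not peanut-free — reject
B: no peanut, no refined sugar — keep
C: has whole egg, so not vegan — out
D: has spelt, so not kosher-for-Passover; has peanut, so not peanut-free (and 1 more) — reject
E: has brown sugar, so not no-added-sugar — out
F: has spelt, so not kosher-for-Passover — no

B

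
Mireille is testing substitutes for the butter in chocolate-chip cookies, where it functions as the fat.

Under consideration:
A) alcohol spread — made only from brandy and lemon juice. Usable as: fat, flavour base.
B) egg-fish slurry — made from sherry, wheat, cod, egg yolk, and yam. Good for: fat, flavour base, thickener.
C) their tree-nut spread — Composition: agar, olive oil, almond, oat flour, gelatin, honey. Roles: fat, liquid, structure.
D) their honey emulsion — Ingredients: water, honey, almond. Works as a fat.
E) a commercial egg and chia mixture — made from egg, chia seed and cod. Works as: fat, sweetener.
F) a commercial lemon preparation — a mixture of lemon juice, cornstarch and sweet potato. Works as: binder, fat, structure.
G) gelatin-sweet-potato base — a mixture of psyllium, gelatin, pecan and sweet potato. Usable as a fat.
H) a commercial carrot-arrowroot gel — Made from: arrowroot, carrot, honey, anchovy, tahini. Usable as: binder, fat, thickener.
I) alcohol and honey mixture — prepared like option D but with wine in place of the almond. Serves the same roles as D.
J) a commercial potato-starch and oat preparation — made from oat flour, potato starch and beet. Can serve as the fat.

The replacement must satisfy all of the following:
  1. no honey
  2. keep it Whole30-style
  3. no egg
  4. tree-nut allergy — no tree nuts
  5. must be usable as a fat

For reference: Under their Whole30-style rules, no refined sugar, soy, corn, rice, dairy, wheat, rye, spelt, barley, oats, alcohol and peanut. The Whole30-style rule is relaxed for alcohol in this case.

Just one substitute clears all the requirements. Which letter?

A: alcohol is permitted under the Whole30-style carve-out; nothing else excluded — keep
B: has wheat, so not Whole30-style; has egg yolk, so not egg-free — no
C: has oat flour, so not Whole30-style; has almond, so not tree-nut-free (and 1 more) — no
D: has almond, so not tree-nut-free; has honey, so not honey-free — no
E: has egg, so not egg-free — reject
F: has cornstarch, so not Whole30-style — no
G: has pecan, so not tree-nut-free — no
H: has honey, so not honey-free — reject
I: has honey, so not honey-free — out
J: has oat flour, so not Whole30-style — reject

A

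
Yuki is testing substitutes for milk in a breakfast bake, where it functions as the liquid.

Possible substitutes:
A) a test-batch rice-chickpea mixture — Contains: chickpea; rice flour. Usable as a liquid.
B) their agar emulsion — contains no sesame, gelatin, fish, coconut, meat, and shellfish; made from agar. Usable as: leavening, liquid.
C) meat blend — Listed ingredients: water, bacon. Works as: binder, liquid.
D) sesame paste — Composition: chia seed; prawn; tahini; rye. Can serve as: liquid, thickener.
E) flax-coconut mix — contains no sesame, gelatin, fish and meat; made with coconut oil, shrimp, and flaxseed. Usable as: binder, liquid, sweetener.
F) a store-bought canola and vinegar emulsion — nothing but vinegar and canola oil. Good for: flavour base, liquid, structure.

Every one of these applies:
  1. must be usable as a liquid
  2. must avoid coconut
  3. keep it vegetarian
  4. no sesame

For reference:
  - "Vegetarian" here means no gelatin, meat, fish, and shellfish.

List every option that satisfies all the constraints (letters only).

A: every rule checks out — keep
B: works as a liquid, vegetarian, no sesame — keep
C: has bacon, so not vegetarian — reject
D: has prawn, so not vegetarian; has tahini, so not sesame-free — no
E: has shrimp, so not vegetarian; has coconut oil, so not coconut-free — no
F: works as a liquid, vegetarian, no sesame — valid

A, B, F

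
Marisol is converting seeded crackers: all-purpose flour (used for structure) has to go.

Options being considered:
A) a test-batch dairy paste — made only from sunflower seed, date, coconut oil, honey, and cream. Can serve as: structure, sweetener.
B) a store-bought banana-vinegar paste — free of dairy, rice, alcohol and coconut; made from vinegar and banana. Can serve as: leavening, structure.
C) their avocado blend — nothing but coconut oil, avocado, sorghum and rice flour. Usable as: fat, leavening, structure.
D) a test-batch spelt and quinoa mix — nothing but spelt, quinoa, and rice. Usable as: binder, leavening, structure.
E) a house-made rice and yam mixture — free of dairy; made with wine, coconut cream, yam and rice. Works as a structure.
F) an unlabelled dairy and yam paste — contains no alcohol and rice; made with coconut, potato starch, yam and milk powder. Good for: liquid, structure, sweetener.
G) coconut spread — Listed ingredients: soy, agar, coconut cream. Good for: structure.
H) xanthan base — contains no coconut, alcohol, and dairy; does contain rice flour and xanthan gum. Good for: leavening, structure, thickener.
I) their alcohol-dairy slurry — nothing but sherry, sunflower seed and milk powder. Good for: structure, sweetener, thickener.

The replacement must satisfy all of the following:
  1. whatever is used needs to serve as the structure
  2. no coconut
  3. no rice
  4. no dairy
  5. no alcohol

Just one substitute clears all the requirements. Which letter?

A: has cream, so not dairy-free; has coconut oil, so not coconut-free — out
B: works as a structure, no alcohol, no coconut — valid
C: has coconut oil, so not coconut-free; has rice flour, so not rice-free — out
D: has rice, so not rice-free — reject
E: has coconut cream, so not coconut-free; has rice, so not rice-free (and 1 more) — no
F: has milk powder, so not dairy-free; has coconut, so not coconut-free — out
G: has coconut cream, so not coconut-free — no
H: has rice flour, so not rice-free — no
I: has milk powder, so not dairy-free; has sherry, so not alcohol-free — no

B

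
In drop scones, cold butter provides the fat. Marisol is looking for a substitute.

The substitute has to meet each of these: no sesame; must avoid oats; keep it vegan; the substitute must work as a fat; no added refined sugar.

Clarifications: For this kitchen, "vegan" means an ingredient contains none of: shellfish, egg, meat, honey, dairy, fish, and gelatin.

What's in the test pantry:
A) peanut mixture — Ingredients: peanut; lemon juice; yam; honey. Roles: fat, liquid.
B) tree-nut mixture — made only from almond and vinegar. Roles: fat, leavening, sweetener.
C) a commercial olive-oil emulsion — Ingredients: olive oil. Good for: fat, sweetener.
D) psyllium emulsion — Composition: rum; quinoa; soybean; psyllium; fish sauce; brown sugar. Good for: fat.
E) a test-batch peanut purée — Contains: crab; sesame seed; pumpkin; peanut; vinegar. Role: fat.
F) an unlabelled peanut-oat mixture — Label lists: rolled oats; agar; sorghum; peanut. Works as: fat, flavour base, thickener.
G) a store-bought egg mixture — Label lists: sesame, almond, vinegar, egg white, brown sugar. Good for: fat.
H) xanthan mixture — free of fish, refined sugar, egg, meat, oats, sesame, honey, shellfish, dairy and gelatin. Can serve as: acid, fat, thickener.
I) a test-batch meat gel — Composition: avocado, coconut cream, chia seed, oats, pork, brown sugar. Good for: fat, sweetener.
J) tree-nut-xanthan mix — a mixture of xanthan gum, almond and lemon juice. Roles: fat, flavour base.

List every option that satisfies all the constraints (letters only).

B, C, H, J

A: has honey, so not vegan — reject
B: no oats, no sesame — valid
C: all constraints satisfied — keep
D: has fish sauce, so not vegan; has brown sugar, so not no-added-sugar — reject
E: has crab, so not vegan; has sesame seed, so not sesame-free — reject
F: has rolled oats, so not oat-free — no
G: has egg white, so not vegan; has brown sugar, so not no-added-sugar (and 1 more) — out
H: works as a fat, no sesame, no oats — valid
I: has pork, so not vegan; has brown sugar, so not no-added-sugar (and 1 more) — reject
J: works as a fat, no sesame, no refined sugar — OK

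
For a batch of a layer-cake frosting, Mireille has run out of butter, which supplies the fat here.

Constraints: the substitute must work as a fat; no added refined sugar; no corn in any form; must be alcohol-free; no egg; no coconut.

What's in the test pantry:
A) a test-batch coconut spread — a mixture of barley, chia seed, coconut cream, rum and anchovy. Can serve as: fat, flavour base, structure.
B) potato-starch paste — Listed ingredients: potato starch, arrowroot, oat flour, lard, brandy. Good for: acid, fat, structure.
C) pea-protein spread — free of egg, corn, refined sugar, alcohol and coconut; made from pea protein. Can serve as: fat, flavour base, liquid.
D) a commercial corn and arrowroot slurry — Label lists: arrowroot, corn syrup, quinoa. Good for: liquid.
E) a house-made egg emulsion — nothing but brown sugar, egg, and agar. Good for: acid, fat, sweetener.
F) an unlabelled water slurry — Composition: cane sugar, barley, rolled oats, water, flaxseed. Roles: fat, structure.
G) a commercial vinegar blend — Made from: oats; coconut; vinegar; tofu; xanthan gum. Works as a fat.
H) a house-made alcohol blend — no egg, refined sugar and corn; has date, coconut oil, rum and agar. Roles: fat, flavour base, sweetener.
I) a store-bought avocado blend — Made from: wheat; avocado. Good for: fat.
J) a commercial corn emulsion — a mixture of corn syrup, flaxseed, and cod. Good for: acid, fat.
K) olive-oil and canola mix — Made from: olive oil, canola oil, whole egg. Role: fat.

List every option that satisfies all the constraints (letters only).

C, I

A: has coconut cream, so not coconut-free; has rum, so not alcohol-free — no
B: has brandy, so not alcohol-free — out
C: all constraints satisfied — valid
D: not usable as a fat; has corn syrup, so not corn-free — out
E: has egg, so not egg-free; has brown sugar, so not no-added-sugar — no
F: has cane sugar, so not no-added-sugar — reject
G: has coconut, so not coconut-free — out
H: has coconut oil, so not coconut-free; has rum, so not alcohol-free — reject
I: nothing on the exclusion list — valid
J: has corn syrup, so not corn-free — reject
K: has whole egg, so not egg-free — out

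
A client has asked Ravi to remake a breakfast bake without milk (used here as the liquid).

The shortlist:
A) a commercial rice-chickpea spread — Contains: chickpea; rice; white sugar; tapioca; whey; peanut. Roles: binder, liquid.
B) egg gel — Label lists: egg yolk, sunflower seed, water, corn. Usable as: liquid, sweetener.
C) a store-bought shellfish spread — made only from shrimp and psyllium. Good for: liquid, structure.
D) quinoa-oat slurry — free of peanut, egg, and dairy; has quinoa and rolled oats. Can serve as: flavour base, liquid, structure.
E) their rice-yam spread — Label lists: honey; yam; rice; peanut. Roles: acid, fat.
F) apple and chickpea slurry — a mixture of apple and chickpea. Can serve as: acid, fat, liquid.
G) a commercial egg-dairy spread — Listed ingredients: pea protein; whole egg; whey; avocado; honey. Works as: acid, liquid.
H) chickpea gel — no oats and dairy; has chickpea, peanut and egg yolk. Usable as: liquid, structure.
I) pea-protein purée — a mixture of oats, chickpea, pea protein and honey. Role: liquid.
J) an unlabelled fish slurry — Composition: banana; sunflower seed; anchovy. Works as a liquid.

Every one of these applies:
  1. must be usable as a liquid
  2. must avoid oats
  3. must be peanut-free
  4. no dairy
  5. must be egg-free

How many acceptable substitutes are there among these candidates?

A: has whey, so not dairy-free; has peanut, so not peanut-free — no
B: has egg yolk, so not egg-free — reject
C: no dairy, no egg — valid
D: has rolled oats, so not oat-free — reject
E: not usable as a liquid; has peanut, so not peanut-free — out
F: no oats, no dairy — keep
G: has whey, so not dairy-free; has whole egg, so not egg-free — no
H: has egg yolk, so not egg-free; has peanut, so not peanut-free — reject
I: has oats, so not oat-free — out
J: nothing on the exclusion list — OK

3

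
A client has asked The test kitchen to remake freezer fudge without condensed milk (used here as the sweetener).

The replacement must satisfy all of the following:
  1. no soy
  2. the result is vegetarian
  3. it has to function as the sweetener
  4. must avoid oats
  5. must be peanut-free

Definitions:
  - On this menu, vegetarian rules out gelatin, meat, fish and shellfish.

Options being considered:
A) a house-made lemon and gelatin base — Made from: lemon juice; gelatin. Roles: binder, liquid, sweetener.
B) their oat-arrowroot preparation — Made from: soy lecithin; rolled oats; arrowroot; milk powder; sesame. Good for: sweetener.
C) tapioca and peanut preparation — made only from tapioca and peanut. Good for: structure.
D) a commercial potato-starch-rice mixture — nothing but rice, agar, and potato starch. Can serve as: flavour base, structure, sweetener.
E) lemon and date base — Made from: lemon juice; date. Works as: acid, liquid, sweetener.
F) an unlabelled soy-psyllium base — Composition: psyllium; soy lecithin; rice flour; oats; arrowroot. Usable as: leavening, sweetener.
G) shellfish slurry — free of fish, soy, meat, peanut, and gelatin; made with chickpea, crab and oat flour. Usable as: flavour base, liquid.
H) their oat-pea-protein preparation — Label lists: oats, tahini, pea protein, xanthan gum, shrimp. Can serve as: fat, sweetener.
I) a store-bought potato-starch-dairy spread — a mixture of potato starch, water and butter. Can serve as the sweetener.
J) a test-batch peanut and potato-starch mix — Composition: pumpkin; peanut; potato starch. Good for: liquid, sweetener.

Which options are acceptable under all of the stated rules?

A: has gelatin, so not vegetarian — out
B: has rolled oats, so not oat-free; has soy lecithin, so not soy-free — reject
C: not usable as a sweetener; has peanut, so not peanut-free — no
D: no oats, no peanut — OK
E: all constraints satisfied — OK
F: has oats, so not oat-free; has soy lecithin, so not soy-free — out
G: not usable as a sweetener; has crab, so not vegetarian (and 1 more) — no
H: has shrimp, so not vegetarian; has oats, so not oat-free — reject
I: no soy, no oats — keep
J: has peanut, so not peanut-free — no

D, E, I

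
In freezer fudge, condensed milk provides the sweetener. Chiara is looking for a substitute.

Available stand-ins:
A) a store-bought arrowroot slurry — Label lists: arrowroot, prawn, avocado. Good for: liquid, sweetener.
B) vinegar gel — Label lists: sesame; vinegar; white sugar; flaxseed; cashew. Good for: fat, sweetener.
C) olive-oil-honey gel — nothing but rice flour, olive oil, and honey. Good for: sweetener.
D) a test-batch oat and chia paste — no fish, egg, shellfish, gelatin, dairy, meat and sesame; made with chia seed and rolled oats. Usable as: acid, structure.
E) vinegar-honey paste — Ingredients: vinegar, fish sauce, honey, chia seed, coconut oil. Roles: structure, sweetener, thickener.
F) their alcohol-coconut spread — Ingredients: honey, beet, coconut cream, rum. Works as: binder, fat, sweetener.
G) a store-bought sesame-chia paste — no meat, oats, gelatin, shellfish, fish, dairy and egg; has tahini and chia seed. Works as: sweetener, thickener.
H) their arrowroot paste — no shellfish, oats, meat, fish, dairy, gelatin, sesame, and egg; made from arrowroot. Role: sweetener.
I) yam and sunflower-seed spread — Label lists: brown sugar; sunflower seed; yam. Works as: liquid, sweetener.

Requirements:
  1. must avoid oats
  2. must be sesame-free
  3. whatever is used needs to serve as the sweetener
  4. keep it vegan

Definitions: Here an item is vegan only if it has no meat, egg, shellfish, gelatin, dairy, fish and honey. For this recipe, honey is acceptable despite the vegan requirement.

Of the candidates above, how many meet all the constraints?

4

A: has prawn, so not vegan — reject
B: has sesame, so not sesame-free — out
C: honey is permitted under the vegan carve-out; nothing else excluded — keep
D: not usable as a sweetener; has rolled oats, so not oat-free — reject
E: has fish sauce, so not vegan — no
F: honey is permitted under the vegan carve-out; nothing else excluded — OK
G: has tahini, so not sesame-free — reject
H: works as a sweetener, vegan, no oats — OK
I: nothing on the exclusion list — valid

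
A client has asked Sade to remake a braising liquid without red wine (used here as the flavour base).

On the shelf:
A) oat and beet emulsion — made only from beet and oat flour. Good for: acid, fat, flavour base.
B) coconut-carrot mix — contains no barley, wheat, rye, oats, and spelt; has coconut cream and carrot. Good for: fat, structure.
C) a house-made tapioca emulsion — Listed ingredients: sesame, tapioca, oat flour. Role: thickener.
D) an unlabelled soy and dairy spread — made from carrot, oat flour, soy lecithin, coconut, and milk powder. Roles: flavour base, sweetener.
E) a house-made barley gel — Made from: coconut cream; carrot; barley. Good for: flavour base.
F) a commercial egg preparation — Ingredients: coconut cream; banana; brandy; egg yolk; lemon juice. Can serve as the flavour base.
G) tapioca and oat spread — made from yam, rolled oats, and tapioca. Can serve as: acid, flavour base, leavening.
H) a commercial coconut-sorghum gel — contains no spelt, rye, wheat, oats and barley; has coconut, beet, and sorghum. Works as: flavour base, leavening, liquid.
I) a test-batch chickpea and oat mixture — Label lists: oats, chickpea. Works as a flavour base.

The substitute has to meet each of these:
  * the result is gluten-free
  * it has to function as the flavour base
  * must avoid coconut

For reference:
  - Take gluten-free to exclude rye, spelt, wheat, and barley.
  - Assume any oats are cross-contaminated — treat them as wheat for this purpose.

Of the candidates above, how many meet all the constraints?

0

A: has oat flour, so not gluten-free — out
B: not usable as a flavour base; has coconut cream, so not coconut-free — reject
C: not usable as a flavour base; has oat flour, so not gluten-free — no
D: has oat flour, so not gluten-free; has coconut, so not coconut-free — out
E: has barley, so not gluten-free; has coconut cream, so not coconut-free — out
F: has coconut cream, so not coconut-free — no
G: has rolled oats, so not gluten-free — reject
H: has coconut, so not coconut-free — out
I: has oats, so not gluten-free — reject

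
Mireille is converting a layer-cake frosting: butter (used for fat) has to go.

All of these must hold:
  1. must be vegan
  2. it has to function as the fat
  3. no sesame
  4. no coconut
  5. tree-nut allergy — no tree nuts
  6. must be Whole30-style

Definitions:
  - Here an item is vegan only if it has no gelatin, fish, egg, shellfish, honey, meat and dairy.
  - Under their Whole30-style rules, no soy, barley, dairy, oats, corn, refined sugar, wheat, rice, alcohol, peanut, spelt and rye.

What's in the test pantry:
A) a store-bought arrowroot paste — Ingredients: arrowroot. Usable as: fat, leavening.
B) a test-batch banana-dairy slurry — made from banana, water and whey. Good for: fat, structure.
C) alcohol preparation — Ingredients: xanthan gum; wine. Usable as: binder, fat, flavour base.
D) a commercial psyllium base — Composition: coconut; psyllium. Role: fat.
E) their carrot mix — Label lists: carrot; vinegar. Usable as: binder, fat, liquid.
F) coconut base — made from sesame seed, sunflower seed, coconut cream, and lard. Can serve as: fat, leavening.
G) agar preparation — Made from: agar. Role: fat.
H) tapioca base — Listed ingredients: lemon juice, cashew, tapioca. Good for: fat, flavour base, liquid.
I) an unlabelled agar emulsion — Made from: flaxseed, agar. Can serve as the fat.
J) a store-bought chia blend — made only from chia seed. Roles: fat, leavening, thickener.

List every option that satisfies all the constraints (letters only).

A, E, G, I, J

A: only arrowroot; none excluded — valid
B: has whey, so not vegan; has whey, so not Whole30-style — reject
C: has wine, so not Whole30-style — reject
D: has coconut, so not coconut-free — out
E: nothing on the exclusion list — keep
F: has lard, so not vegan; has coconut cream, so not coconut-free (and 1 more) — no
G: only agar; none excluded — OK
H: has cashew, so not tree-nut-free — reject
I: only flaxseed and agar; none excluded — keep
J: nothing on the exclusion list — keep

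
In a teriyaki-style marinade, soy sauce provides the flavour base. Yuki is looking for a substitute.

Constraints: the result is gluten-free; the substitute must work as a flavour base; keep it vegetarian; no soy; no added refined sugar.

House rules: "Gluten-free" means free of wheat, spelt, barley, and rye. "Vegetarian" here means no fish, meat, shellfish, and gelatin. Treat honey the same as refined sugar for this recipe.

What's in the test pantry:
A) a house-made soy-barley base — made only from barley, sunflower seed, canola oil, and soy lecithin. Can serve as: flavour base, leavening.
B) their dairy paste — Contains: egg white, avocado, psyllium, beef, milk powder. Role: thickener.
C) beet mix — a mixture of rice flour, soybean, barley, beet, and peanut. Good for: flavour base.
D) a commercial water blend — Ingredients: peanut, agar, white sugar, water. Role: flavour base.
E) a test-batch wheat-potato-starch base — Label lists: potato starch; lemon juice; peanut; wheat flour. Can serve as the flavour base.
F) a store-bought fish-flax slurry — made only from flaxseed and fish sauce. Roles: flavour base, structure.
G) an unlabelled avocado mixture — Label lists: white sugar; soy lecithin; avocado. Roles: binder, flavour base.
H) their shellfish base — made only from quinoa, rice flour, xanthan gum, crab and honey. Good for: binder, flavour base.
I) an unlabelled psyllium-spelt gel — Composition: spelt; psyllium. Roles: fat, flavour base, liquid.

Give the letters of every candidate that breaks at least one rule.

A: has barley, so not gluten-free; has soy lecithin, so not soy-free — reject
B: not usable as a flavour base; has beef, so not vegetarian — out
C: has barley, so not gluten-free; has soybean, so not soy-free — no
D: has white sugar, so not no-added-sugar — no
E: has wheat flour, so not gluten-free — no
F: has fish sauce, so not vegetarian — out
G: has soy lecithin, so not soy-free; has white sugar, so not no-added-sugar — no
H: has crab, so not vegetarian; has honey, so not no-added-sugar — no
I: has spelt, so not gluten-free — reject

A, B, C, D, E, F, G, H, I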